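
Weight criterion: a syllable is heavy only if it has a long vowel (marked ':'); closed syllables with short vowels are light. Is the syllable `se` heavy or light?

`se`: short vowel, open (no coda). Short vowel → light.

light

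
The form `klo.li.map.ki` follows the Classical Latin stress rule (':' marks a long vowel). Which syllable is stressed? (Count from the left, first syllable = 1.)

3

Classical Latin: stress the penult if heavy (long vowel or closed), else the antepenult.
Weights: 2 li L, 3 map H, 4 ki L.
The penult (syllable 3, map) is heavy, so it takes stress.
Stress on syllable 3: klo.li.ˈmap.ki.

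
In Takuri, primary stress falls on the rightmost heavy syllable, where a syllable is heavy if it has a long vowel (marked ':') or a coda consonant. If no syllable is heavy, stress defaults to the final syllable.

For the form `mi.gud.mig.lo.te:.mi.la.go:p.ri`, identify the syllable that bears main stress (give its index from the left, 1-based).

Weights: 1 mi L, 2 gud H, 3 mig H, 4 lo L, 5 te: H, 6 mi L, 7 la L, 8 go:p H, 9 ri L.
Heavy syllables in the domain: 2, 3, 5, 8. The rightmost is syllable 8 (go:p).
Primary stress: syllable 8 → mi.gud.mig.lo.te:.mi.la.ˈgo:p.ri.

8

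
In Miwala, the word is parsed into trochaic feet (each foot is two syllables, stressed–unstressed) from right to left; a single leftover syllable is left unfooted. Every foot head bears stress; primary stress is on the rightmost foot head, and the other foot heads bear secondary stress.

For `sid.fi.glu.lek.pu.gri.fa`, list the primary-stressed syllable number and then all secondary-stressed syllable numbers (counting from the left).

primary 6, secondary 2, 4

Parse right to left into trochaic (ˈσσ) feet: sid (ˈfi.glu) (ˈlek.pu) (ˈgri.fa). Syllable 1 is left unfooted.
Foot heads (stressed positions): 2, 4, 6.
End Rule Rightmost: primary stress on the rightmost head = syllable 6.
Secondary stress on 2, 4: sid.ˌfi.glu.ˌlek.pu.ˈgri.fa.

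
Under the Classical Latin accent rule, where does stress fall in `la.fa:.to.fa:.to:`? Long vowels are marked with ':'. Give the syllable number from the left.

Classical Latin: stress the penult if heavy (long vowel or closed), else the antepenult.
Weights: 3 to L, 4 fa: H, 5 to: H.
The penult (syllable 4, fa:) is heavy, so it takes stress.
Stress on syllable 4: la.fa:.to.ˈfa:.to:.

4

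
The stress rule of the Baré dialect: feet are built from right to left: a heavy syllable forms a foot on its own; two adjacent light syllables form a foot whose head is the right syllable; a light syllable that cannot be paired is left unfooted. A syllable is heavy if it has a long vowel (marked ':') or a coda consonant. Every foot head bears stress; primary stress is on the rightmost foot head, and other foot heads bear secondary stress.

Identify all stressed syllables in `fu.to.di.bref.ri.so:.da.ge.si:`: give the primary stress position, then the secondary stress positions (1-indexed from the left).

primary 9, secondary 3, 4, 6, 8

Weights: 1 fu L, 2 to L, 3 di L, 4 bref H, 5 ri L, 6 so: H, 7 da L, 8 ge L, 9 si: H.
Parse right to left (heavy = foot alone; LL = one foot; stranded L unfooted): fu (to.ˈdi) (ˈbref) ri (ˈso:) (da.ˈge) (ˈsi:).
Foot heads: 3, 4, 6, 8, 9.
Primary stress on the rightmost head = syllable 9.
Secondary stress on 3, 4, 6, 8: fu.to.ˌdi.ˌbref.ri.ˌso:.da.ˌge.ˈsi:.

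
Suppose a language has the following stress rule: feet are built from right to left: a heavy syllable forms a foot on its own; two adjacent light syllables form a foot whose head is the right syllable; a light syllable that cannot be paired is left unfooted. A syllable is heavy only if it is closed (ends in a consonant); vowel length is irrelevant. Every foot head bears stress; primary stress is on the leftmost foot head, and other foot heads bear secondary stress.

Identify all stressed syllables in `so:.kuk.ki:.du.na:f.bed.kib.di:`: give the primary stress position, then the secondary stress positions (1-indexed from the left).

Weights: 1 so: L, 2 kuk H, 3 ki: L, 4 du L, 5 na:f H, 6 bed H, 7 kib H, 8 di: L.
Parse right to left (heavy = foot alone; LL = one foot; stranded L unfooted): so: (ˈkuk) (ki:.ˈdu) (ˈna:f) (ˈbed) (ˈkib) di:.
Foot heads: 2, 4, 5, 6, 7.
Primary stress on the leftmost head = syllable 2.
Secondary stress on 4, 5, 6, 7: so:.ˈkuk.ki:.ˌdu.ˌna:f.ˌbed.ˌkib.di:.

primary 2, secondary 4, 5, 6, 7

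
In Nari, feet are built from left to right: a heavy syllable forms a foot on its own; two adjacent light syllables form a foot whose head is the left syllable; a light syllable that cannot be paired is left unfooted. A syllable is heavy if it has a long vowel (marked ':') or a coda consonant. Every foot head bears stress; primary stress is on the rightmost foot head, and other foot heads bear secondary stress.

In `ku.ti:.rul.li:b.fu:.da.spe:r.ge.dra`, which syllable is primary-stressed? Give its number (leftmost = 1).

8

Weights: 1 ku L, 2 ti: H, 3 rul H, 4 li:b H, 5 fu: H, 6 da L, 7 spe:r H, 8 ge L, 9 dra L.
Parse left to right (heavy = foot alone; LL = one foot; stranded L unfooted): ku (ˈti:) (ˈrul) (ˈli:b) (ˈfu:) da (ˈspe:r) (ˈge.dra).
Foot heads: 2, 3, 4, 5, 7, 8.
Primary stress on the rightmost head = syllable 8.
Primary stress: syllable 8 → ku.ti:.rul.li:b.fu:.da.spe:r.ˈge.dra.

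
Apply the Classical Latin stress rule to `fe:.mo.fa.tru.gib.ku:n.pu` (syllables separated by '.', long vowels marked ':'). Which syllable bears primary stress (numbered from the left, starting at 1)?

6

Classical Latin: stress the penult if heavy (long vowel or closed), else the antepenult.
Weights: 5 gib H, 6 ku:n H, 7 pu L.
The penult (syllable 6, ku:n) is heavy, so it takes stress.
Stress on syllable 6: fe:.mo.fa.tru.gib.ˈku:n.pu.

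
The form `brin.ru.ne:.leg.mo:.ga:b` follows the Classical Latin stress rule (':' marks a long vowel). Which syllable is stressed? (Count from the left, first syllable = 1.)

Classical Latin: stress the penult if heavy (long vowel or closed), else the antepenult.
Weights: 4 leg H, 5 mo: H, 6 ga:b H.
The penult (syllable 5, mo:) is heavy, so it takes stress.
Stress on syllable 5: brin.ru.ne:.leg.ˈmo:.ga:b.

5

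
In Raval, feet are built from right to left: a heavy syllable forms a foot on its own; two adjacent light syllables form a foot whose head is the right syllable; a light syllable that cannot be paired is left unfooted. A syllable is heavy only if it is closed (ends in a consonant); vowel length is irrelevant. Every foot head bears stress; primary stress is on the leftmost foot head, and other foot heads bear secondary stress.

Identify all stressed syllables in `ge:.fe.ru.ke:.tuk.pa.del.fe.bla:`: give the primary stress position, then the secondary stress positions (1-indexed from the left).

Weights: 1 ge: L, 2 fe L, 3 ru L, 4 ke: L, 5 tuk H, 6 pa L, 7 del H, 8 fe L, 9 bla: L.
Parse right to left (heavy = foot alone; LL = one foot; stranded L unfooted): (ge:.ˈfe) (ru.ˈke:) (ˈtuk) pa (ˈdel) (fe.ˈbla:).
Foot heads: 2, 4, 5, 7, 9.
Primary stress on the leftmost head = syllable 2.
Secondary stress on 4, 5, 7, 9: ge:.ˈfe.ru.ˌke:.ˌtuk.pa.ˌdel.fe.ˌbla:.

primary 2, secondary 4, 5, 7, 9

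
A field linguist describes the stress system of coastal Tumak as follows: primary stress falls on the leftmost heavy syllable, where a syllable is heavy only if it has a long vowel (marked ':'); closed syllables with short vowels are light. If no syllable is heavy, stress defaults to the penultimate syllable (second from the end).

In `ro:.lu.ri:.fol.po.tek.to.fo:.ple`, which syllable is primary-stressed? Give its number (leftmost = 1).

Weights: 1 ro: H, 2 lu L, 3 ri: H, 4 fol L, 5 po L, 6 tek L, 7 to L, 8 fo: H, 9 ple L.
Heavy syllables in the domain: 1, 3, 8. The leftmost is syllable 1 (ro:).
Primary stress: syllable 1 → ˈro:.lu.ri:.fol.po.tek.to.fo:.ple.

1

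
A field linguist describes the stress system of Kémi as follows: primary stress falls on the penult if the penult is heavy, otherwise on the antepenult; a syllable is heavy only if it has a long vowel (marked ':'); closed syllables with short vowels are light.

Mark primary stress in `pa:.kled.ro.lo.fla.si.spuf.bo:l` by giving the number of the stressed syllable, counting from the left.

Weights: 6 si L, 7 spuf L, 8 bo:l H.
The penult (syllable 7, spuf) is light, so stress falls on the antepenult (syllable 6, si).
Primary stress: syllable 6 → pa:.kled.ro.lo.fla.ˈsi.spuf.bo:l.

6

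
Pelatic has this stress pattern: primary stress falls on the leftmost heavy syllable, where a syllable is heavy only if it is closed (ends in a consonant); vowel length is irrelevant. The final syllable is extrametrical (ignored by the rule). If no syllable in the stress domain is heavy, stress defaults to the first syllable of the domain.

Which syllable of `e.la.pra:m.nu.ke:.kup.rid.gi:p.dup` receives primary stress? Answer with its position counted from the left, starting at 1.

3

The final syllable (9, dup) is extrametrical; the stress domain is syllables 1–8.
Weights: 1 e L, 2 la L, 3 pra:m H, 4 nu L, 5 ke: L, 6 kup H, 7 rid H, 8 gi:p H.
Heavy syllables in the domain: 3, 6, 7, 8. The leftmost is syllable 3 (pra:m).
Primary stress: syllable 3 → e.la.ˈpra:m.nu.ke:.kup.rid.gi:p.dup.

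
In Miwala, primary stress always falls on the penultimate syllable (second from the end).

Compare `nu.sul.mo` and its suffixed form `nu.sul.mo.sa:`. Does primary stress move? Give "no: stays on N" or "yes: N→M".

Base `nu.sul.mo` (3 syllables):
  The word has 3 syllables; the penultimate syllable (second from the end) is syllable 2 (sul).
  → primary stress on syllable 2.
Suffixed `nu.sul.mo.sa:` (4 syllables):
  The word has 4 syllables; the penultimate syllable (second from the end) is syllable 3 (mo).
  → primary stress on syllable 3.

yes: 2→3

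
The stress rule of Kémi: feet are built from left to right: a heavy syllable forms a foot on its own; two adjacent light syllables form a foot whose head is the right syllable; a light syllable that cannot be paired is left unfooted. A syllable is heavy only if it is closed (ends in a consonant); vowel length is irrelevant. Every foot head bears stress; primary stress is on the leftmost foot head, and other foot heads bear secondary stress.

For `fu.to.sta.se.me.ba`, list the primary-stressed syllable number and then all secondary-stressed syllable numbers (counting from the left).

primary 2, secondary 4, 6

Weights: 1 fu L, 2 to L, 3 sta L, 4 se L, 5 me L, 6 ba L.
Parse left to right (heavy = foot alone; LL = one foot; stranded L unfooted): (fu.ˈto) (sta.ˈse) (me.ˈba).
Foot heads: 2, 4, 6.
Primary stress on the leftmost head = syllable 2.
Secondary stress on 4, 6: fu.ˈto.sta.ˌse.me.ˌba.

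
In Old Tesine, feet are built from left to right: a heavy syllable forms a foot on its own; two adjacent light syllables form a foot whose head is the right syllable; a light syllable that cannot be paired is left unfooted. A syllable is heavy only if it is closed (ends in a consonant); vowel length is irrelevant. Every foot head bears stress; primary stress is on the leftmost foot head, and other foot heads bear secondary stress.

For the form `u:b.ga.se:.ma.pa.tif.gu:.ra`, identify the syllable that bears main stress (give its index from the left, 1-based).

1

Weights: 1 u:b H, 2 ga L, 3 se: L, 4 ma L, 5 pa L, 6 tif H, 7 gu: L, 8 ra L.
Parse left to right (heavy = foot alone; LL = one foot; stranded L unfooted): (ˈu:b) (ga.ˈse:) (ma.ˈpa) (ˈtif) (gu:.ˈra).
Foot heads: 1, 3, 5, 6, 8.
Primary stress on the leftmost head = syllable 1.
Primary stress: syllable 1 → ˈu:b.ga.se:.ma.pa.tif.gu:.ra.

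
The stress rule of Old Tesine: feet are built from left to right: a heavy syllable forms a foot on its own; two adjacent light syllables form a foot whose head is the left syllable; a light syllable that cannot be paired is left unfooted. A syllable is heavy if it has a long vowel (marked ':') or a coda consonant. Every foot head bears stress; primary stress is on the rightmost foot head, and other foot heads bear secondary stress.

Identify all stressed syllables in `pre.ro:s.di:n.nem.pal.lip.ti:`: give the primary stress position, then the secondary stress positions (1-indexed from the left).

primary 7, secondary 2, 3, 4, 5, 6

Weights: 1 pre L, 2 ro:s H, 3 di:n H, 4 nem H, 5 pal H, 6 lip H, 7 ti: H.
Parse left to right (heavy = foot alone; LL = one foot; stranded L unfooted): pre (ˈro:s) (ˈdi:n) (ˈnem) (ˈpal) (ˈlip) (ˈti:).
Foot heads: 2, 3, 4, 5, 6, 7.
Primary stress on the rightmost head = syllable 7.
Secondary stress on 2, 3, 4, 5, 6: pre.ˌro:s.ˌdi:n.ˌnem.ˌpal.ˌlip.ˈti:.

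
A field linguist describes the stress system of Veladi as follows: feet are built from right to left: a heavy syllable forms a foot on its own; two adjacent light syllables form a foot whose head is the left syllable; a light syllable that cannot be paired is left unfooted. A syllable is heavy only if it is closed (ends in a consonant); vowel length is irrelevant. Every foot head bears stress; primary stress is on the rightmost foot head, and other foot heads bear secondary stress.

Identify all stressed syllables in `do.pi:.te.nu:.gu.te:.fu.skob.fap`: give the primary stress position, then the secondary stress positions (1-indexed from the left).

Weights: 1 do L, 2 pi: L, 3 te L, 4 nu: L, 5 gu L, 6 te: L, 7 fu L, 8 skob H, 9 fap H.
Parse right to left (heavy = foot alone; LL = one foot; stranded L unfooted): do (ˈpi:.te) (ˈnu:.gu) (ˈte:.fu) (ˈskob) (ˈfap).
Foot heads: 2, 4, 6, 8, 9.
Primary stress on the rightmost head = syllable 9.
Secondary stress on 2, 4, 6, 8: do.ˌpi:.te.ˌnu:.gu.ˌte:.fu.ˌskob.ˈfap.

primary 9, secondary 2, 4, 6, 8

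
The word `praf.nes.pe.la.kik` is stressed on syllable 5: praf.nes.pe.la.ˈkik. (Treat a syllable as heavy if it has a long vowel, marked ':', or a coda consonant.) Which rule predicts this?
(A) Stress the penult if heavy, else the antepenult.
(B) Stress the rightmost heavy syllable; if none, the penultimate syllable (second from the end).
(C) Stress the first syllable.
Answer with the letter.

B

Rule A → syllable 3 (observed: 5).
Rule B → syllable 5 ✓.
Rule C → syllable 1 (observed: 5).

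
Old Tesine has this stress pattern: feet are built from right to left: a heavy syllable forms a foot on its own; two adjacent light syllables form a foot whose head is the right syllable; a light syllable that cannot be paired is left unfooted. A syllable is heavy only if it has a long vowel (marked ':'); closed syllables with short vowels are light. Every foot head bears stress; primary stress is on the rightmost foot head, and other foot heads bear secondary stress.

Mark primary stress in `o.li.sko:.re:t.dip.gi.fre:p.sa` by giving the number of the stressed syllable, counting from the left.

Weights: 1 o L, 2 li L, 3 sko: H, 4 re:t H, 5 dip L, 6 gi L, 7 fre:p H, 8 sa L.
Parse right to left (heavy = foot alone; LL = one foot; stranded L unfooted): (o.ˈli) (ˈsko:) (ˈre:t) (dip.ˈgi) (ˈfre:p) sa.
Foot heads: 2, 3, 4, 6, 7.
Primary stress on the rightmost head = syllable 7.
Primary stress: syllable 7 → o.li.sko:.re:t.dip.gi.ˈfre:p.sa.

7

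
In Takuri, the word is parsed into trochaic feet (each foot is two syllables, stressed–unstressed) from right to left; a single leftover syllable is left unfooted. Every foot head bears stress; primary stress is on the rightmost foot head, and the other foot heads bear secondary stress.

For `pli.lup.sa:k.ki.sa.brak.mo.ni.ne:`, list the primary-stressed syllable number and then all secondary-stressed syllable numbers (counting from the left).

primary 8, secondary 2, 4, 6

Parse right to left into trochaic (ˈσσ) feet: pli (ˈlup.sa:k) (ˈki.sa) (ˈbrak.mo) (ˈni.ne:). Syllable 1 is left unfooted.
Foot heads (stressed positions): 2, 4, 6, 8.
End Rule Rightmost: primary stress on the rightmost head = syllable 8.
Secondary stress on 2, 4, 6: pli.ˌlup.sa:k.ˌki.sa.ˌbrak.mo.ˈni.ne:.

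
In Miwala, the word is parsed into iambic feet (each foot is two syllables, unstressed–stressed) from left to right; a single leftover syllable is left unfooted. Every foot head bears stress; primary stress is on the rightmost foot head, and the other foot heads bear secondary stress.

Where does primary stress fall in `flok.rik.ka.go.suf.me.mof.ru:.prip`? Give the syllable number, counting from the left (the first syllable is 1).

Parse left to right into iambic (σˈσ) feet: (flok.ˈrik) (ka.ˈgo) (suf.ˈme) (mof.ˈru:) prip. Syllable 9 is left unfooted.
Foot heads (stressed positions): 2, 4, 6, 8.
End Rule Rightmost: primary stress on the rightmost head = syllable 8.
Primary stress: syllable 8 → flok.rik.ka.go.suf.me.mof.ˈru:.prip.

8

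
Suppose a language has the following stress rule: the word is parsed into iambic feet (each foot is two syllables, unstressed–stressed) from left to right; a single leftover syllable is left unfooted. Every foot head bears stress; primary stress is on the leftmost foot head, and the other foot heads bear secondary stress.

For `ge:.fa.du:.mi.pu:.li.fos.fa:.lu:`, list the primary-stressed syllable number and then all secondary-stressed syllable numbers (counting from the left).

primary 2, secondary 4, 6, 8

Parse left to right into iambic (σˈσ) feet: (ge:.ˈfa) (du:.ˈmi) (pu:.ˈli) (fos.ˈfa:) lu:. Syllable 9 is left unfooted.
Foot heads (stressed positions): 2, 4, 6, 8.
End Rule Leftmost: primary stress on the leftmost head = syllable 2.
Secondary stress on 4, 6, 8: ge:.ˈfa.du:.ˌmi.pu:.ˌli.fos.ˌfa:.lu:.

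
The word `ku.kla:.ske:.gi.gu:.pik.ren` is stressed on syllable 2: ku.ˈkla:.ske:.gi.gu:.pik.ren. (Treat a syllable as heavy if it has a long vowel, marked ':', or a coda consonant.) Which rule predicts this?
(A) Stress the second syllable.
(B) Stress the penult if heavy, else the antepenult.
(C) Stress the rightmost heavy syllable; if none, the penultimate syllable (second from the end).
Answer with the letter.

Rule A → syllable 2 ✓.
Rule B → syllable 6 (observed: 2).
Rule C → syllable 7 (observed: 2).

A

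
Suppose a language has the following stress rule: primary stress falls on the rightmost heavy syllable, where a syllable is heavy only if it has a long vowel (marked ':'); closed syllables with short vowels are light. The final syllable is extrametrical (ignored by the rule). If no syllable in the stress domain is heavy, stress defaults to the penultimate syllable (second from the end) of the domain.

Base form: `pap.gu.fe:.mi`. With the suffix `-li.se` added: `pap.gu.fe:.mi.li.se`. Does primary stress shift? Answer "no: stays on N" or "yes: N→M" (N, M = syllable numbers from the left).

no: stays on 3

Base `pap.gu.fe:.mi` (4 syllables):
  The final syllable (4, mi) is extrametrical; the stress domain is syllables 1–3.
  Weights: 1 pap L, 2 gu L, 3 fe: H.
  Heavy syllables in the domain: 3. The rightmost is syllable 3 (fe:).
  → primary stress on syllable 3.
Suffixed `pap.gu.fe:.mi.li.se` (6 syllables):
  The final syllable (6, se) is extrametrical; the stress domain is syllables 1–5.
  Weights: 1 pap L, 2 gu L, 3 fe: H, 4 mi L, 5 li L.
  Heavy syllables in the domain: 3. The rightmost is syllable 3 (fe:).
  → primary stress on syllable 3.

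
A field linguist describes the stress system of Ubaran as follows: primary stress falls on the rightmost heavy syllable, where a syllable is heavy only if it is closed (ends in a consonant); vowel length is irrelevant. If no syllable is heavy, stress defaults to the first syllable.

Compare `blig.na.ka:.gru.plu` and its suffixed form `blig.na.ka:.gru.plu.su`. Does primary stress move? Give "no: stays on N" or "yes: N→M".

no: stays on 1

Base `blig.na.ka:.gru.plu` (5 syllables):
  Weights: 1 blig H, 2 na L, 3 ka: L, 4 gru L, 5 plu L.
  Heavy syllables in the domain: 1. The rightmost is syllable 1 (blig).
  → primary stress on syllable 1.
Suffixed `blig.na.ka:.gru.plu.su` (6 syllables):
  Weights: 1 blig H, 2 na L, 3 ka: L, 4 gru L, 5 plu L, 6 su L.
  Heavy syllables in the domain: 1. The rightmost is syllable 1 (blig).
  → primary stress on syllable 1.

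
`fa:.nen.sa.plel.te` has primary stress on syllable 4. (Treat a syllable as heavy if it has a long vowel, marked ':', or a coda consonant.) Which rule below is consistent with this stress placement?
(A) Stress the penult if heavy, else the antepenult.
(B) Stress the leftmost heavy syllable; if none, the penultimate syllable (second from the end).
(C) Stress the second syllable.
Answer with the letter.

Rule A → syllable 4 ✓.
Rule B → syllable 1 (observed: 4).
Rule C → syllable 2 (observed: 4).

A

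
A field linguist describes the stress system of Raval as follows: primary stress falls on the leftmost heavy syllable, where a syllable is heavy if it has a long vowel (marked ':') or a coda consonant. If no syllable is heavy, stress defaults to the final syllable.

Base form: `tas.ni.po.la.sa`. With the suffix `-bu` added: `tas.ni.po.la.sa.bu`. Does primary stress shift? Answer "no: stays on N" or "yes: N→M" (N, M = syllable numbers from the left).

no: stays on 1

Base `tas.ni.po.la.sa` (5 syllables):
  Weights: 1 tas H, 2 ni L, 3 po L, 4 la L, 5 sa L.
  Heavy syllables in the domain: 1. The leftmost is syllable 1 (tas).
  → primary stress on syllable 1.
Suffixed `tas.ni.po.la.sa.bu` (6 syllables):
  Weights: 1 tas H, 2 ni L, 3 po L, 4 la L, 5 sa L, 6 bu L.
  Heavy syllables in the domain: 1. The leftmost is syllable 1 (tas).
  → primary stress on syllable 1.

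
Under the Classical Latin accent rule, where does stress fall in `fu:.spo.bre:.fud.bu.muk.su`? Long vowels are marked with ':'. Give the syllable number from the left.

Classical Latin: stress the penult if heavy (long vowel or closed), else the antepenult.
Weights: 5 bu L, 6 muk H, 7 su L.
The penult (syllable 6, muk) is heavy, so it takes stress.
Stress on syllable 6: fu:.spo.bre:.fud.bu.ˈmuk.su.

6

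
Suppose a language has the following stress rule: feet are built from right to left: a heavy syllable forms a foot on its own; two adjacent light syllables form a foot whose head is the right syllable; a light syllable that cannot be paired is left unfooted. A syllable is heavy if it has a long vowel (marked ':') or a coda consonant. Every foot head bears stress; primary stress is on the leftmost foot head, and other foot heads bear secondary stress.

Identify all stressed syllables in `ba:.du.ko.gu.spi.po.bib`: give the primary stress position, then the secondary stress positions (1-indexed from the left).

primary 1, secondary 4, 6, 7

Weights: 1 ba: H, 2 du L, 3 ko L, 4 gu L, 5 spi L, 6 po L, 7 bib H.
Parse right to left (heavy = foot alone; LL = one foot; stranded L unfooted): (ˈba:) du (ko.ˈgu) (spi.ˈpo) (ˈbib).
Foot heads: 1, 4, 6, 7.
Primary stress on the leftmost head = syllable 1.
Secondary stress on 4, 6, 7: ˈba:.du.ko.ˌgu.spi.ˌpo.ˌbib.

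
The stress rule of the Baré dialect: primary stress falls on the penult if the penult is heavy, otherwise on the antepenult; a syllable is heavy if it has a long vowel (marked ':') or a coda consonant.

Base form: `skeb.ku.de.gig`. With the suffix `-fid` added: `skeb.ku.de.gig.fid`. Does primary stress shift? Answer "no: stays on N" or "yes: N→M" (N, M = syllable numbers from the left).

Base `skeb.ku.de.gig` (4 syllables):
  Weights: 2 ku L, 3 de L, 4 gig H.
  The penult (syllable 3, de) is light, so stress falls on the antepenult (syllable 2, ku).
  → primary stress on syllable 2.
Suffixed `skeb.ku.de.gig.fid` (5 syllables):
  Weights: 3 de L, 4 gig H, 5 fid H.
  The penult (syllable 4, gig) is heavy, so it takes stress.
  → primary stress on syllable 4.

yes: 2→4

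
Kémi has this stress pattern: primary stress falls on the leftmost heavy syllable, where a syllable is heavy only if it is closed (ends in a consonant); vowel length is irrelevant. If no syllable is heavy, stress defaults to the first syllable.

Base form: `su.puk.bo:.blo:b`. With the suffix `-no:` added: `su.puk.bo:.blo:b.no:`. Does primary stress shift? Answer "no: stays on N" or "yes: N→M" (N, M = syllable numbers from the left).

no: stays on 2

Base `su.puk.bo:.blo:b` (4 syllables):
  Weights: 1 su L, 2 puk H, 3 bo: L, 4 blo:b H.
  Heavy syllables in the domain: 2, 4. The leftmost is syllable 2 (puk).
  → primary stress on syllable 2.
Suffixed `su.puk.bo:.blo:b.no:` (5 syllables):
  Weights: 1 su L, 2 puk H, 3 bo: L, 4 blo:b H, 5 no: L.
  Heavy syllables in the domain: 2, 4. The leftmost is syllable 2 (puk).
  → primary stress on syllable 2.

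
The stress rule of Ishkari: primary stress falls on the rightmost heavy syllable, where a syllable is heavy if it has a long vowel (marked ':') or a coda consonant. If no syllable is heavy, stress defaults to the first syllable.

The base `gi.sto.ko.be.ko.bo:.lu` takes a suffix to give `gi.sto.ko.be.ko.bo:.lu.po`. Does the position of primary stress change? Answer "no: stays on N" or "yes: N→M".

no: stays on 6

Base `gi.sto.ko.be.ko.bo:.lu` (7 syllables):
  Weights: 1 gi L, 2 sto L, 3 ko L, 4 be L, 5 ko L, 6 bo: H, 7 lu L.
  Heavy syllables in the domain: 6. The rightmost is syllable 6 (bo:).
  → primary stress on syllable 6.
Suffixed `gi.sto.ko.be.ko.bo:.lu.po` (8 syllables):
  Weights: 1 gi L, 2 sto L, 3 ko L, 4 be L, 5 ko L, 6 bo: H, 7 lu L, 8 po L.
  Heavy syllables in the domain: 6. The rightmost is syllable 6 (bo:).
  → primary stress on syllable 6.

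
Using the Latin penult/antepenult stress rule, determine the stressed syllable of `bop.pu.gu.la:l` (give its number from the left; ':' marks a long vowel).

Classical Latin: stress the penult if heavy (long vowel or closed), else the antepenult.
Weights: 2 pu L, 3 gu L, 4 la:l H.
The penult (syllable 3, gu) is light, so stress falls on the antepenult (syllable 2, pu).
Stress on syllable 2: bop.ˈpu.gu.la:l.

2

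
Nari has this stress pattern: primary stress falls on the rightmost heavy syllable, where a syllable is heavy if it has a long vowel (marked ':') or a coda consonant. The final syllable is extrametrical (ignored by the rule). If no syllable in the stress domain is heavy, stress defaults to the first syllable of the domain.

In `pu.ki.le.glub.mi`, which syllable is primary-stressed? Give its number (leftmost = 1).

The final syllable (5, mi) is extrametrical; the stress domain is syllables 1–4.
Weights: 1 pu L, 2 ki L, 3 le L, 4 glub H.
Heavy syllables in the domain: 4. The rightmost is syllable 4 (glub).
Primary stress: syllable 4 → pu.ki.le.ˈglub.mi.

4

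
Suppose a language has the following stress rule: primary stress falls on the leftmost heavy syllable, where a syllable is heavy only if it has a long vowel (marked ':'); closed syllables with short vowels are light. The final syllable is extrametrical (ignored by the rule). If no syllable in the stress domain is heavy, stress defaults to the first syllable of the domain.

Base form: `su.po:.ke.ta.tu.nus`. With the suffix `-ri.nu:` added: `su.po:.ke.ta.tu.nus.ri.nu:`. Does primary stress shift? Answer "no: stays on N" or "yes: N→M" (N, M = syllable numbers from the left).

Base `su.po:.ke.ta.tu.nus` (6 syllables):
  The final syllable (6, nus) is extrametrical; the stress domain is syllables 1–5.
  Weights: 1 su L, 2 po: H, 3 ke L, 4 ta L, 5 tu L.
  Heavy syllables in the domain: 2. The leftmost is syllable 2 (po:).
  → primary stress on syllable 2.
Suffixed `su.po:.ke.ta.tu.nus.ri.nu:` (8 syllables):
  The final syllable (8, nu:) is extrametrical; the stress domain is syllables 1–7.
  Weights: 1 su L, 2 po: H, 3 ke L, 4 ta L, 5 tu L, 6 nus L, 7 ri L.
  Heavy syllables in the domain: 2. The leftmost is syllable 2 (po:).
  → primary stress on syllable 2.

no: stays on 2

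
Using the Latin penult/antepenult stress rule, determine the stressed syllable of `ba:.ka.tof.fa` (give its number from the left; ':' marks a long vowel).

3

Classical Latin: stress the penult if heavy (long vowel or closed), else the antepenult.
Weights: 2 ka L, 3 tof H, 4 fa L.
The penult (syllable 3, tof) is heavy, so it takes stress.
Stress on syllable 3: ba:.ka.ˈtof.fa.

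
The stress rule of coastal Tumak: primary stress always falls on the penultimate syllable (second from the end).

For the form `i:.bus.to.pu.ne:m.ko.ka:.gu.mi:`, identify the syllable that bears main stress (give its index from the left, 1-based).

The word has 9 syllables; the penultimate syllable (second from the end) is syllable 8 (gu).
Primary stress: syllable 8 → i:.bus.to.pu.ne:m.ko.ka:.ˈgu.mi:.

8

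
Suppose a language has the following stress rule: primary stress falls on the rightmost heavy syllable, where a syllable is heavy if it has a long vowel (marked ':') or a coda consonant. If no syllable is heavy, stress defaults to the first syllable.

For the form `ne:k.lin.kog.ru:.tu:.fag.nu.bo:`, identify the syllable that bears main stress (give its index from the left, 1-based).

Weights: 1 ne:k H, 2 lin H, 3 kog H, 4 ru: H, 5 tu: H, 6 fag H, 7 nu L, 8 bo: H.
Heavy syllables in the domain: 1, 2, 3, 4, 5, 6, 8. The rightmost is syllable 8 (bo:).
Primary stress: syllable 8 → ne:k.lin.kog.ru:.tu:.fag.nu.ˈbo:.

8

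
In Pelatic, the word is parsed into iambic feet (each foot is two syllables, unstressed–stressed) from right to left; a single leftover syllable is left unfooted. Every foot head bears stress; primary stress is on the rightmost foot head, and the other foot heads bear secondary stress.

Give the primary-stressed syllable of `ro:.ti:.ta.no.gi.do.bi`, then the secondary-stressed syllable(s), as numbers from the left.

primary 7, secondary 3, 5

Parse right to left into iambic (σˈσ) feet: ro: (ti:.ˈta) (no.ˈgi) (do.ˈbi). Syllable 1 is left unfooted.
Foot heads (stressed positions): 3, 5, 7.
End Rule Rightmost: primary stress on the rightmost head = syllable 7.
Secondary stress on 3, 5: ro:.ti:.ˌta.no.ˌgi.do.ˈbi.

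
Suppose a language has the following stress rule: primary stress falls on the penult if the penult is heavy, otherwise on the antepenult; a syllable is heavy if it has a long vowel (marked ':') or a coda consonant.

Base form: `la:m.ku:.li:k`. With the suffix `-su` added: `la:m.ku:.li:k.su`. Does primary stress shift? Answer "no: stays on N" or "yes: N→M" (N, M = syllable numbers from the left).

Base `la:m.ku:.li:k` (3 syllables):
  Weights: 1 la:m H, 2 ku: H, 3 li:k H.
  The penult (syllable 2, ku:) is heavy, so it takes stress.
  → primary stress on syllable 2.
Suffixed `la:m.ku:.li:k.su` (4 syllables):
  Weights: 2 ku: H, 3 li:k H, 4 su L.
  The penult (syllable 3, li:k) is heavy, so it takes stress.
  → primary stress on syllable 3.

yes: 2→3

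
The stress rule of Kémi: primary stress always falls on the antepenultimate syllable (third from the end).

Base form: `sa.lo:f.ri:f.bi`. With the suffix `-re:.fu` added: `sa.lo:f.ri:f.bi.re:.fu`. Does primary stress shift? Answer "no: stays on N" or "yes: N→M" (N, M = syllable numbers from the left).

Base `sa.lo:f.ri:f.bi` (4 syllables):
  The word has 4 syllables; the antepenultimate syllable (third from the end) is syllable 2 (lo:f).
  → primary stress on syllable 2.
Suffixed `sa.lo:f.ri:f.bi.re:.fu` (6 syllables):
  The word has 6 syllables; the antepenultimate syllable (third from the end) is syllable 4 (bi).
  → primary stress on syllable 4.

yes: 2→4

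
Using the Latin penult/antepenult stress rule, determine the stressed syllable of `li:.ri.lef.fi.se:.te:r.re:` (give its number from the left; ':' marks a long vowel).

Classical Latin: stress the penult if heavy (long vowel or closed), else the antepenult.
Weights: 5 se: H, 6 te:r H, 7 re: H.
The penult (syllable 6, te:r) is heavy, so it takes stress.
Stress on syllable 6: li:.ri.lef.fi.se:.ˈte:r.re:.

6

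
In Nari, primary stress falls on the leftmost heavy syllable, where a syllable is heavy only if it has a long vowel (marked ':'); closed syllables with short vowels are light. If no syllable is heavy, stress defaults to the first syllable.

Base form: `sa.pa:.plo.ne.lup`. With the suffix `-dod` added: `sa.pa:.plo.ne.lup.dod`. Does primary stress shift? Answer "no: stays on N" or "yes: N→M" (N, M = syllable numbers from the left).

Base `sa.pa:.plo.ne.lup` (5 syllables):
  Weights: 1 sa L, 2 pa: H, 3 plo L, 4 ne L, 5 lup L.
  Heavy syllables in the domain: 2. The leftmost is syllable 2 (pa:).
  → primary stress on syllable 2.
Suffixed `sa.pa:.plo.ne.lup.dod` (6 syllables):
  Weights: 1 sa L, 2 pa: H, 3 plo L, 4 ne L, 5 lup L, 6 dod L.
  Heavy syllables in the domain: 2. The leftmost is syllable 2 (pa:).
  → primary stress on syllable 2.

no: stays on 2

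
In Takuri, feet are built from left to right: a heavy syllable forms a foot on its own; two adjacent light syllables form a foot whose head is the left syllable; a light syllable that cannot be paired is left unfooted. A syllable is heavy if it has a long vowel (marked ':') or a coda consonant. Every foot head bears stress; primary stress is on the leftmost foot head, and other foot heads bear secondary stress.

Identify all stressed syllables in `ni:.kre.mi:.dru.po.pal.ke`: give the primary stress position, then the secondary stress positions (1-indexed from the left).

primary 1, secondary 3, 4, 6

Weights: 1 ni: H, 2 kre L, 3 mi: H, 4 dru L, 5 po L, 6 pal H, 7 ke L.
Parse left to right (heavy = foot alone; LL = one foot; stranded L unfooted): (ˈni:) kre (ˈmi:) (ˈdru.po) (ˈpal) ke.
Foot heads: 1, 3, 4, 6.
Primary stress on the leftmost head = syllable 1.
Secondary stress on 3, 4, 6: ˈni:.kre.ˌmi:.ˌdru.po.ˌpal.ke.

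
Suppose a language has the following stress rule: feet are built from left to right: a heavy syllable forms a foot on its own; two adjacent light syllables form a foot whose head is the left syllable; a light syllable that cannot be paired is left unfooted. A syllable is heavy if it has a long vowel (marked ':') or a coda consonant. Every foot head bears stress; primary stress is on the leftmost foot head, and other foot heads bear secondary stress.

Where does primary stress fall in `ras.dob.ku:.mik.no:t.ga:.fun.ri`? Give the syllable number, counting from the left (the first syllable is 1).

1

Weights: 1 ras H, 2 dob H, 3 ku: H, 4 mik H, 5 no:t H, 6 ga: H, 7 fun H, 8 ri L.
Parse left to right (heavy = foot alone; LL = one foot; stranded L unfooted): (ˈras) (ˈdob) (ˈku:) (ˈmik) (ˈno:t) (ˈga:) (ˈfun) ri.
Foot heads: 1, 2, 3, 4, 5, 6, 7.
Primary stress on the leftmost head = syllable 1.
Primary stress: syllable 1 → ˈras.dob.ku:.mik.no:t.ga:.fun.ri.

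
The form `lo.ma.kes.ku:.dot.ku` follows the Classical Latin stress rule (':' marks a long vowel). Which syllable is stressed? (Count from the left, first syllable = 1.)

Classical Latin: stress the penult if heavy (long vowel or closed), else the antepenult.
Weights: 4 ku: H, 5 dot H, 6 ku L.
The penult (syllable 5, dot) is heavy, so it takes stress.
Stress on syllable 5: lo.ma.kes.ku:.ˈdot.ku.

5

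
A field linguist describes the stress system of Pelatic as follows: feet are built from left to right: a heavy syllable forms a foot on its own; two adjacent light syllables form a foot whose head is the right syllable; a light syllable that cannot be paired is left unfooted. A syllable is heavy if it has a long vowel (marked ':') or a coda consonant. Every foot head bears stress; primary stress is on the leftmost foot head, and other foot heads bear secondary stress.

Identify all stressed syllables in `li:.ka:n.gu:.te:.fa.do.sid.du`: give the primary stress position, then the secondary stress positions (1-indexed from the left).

Weights: 1 li: H, 2 ka:n H, 3 gu: H, 4 te: H, 5 fa L, 6 do L, 7 sid H, 8 du L.
Parse left to right (heavy = foot alone; LL = one foot; stranded L unfooted): (ˈli:) (ˈka:n) (ˈgu:) (ˈte:) (fa.ˈdo) (ˈsid) du.
Foot heads: 1, 2, 3, 4, 6, 7.
Primary stress on the leftmost head = syllable 1.
Secondary stress on 2, 3, 4, 6, 7: ˈli:.ˌka:n.ˌgu:.ˌte:.fa.ˌdo.ˌsid.du.

primary 1, secondary 2, 3, 4, 6, 7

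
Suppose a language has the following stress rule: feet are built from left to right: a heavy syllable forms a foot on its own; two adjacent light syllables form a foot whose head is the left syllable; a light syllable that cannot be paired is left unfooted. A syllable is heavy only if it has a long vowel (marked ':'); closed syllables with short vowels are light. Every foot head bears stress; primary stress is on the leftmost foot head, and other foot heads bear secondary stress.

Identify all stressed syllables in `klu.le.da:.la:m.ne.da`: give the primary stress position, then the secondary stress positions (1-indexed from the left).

primary 1, secondary 3, 4, 5

Weights: 1 klu L, 2 le L, 3 da: H, 4 la:m H, 5 ne L, 6 da L.
Parse left to right (heavy = foot alone; LL = one foot; stranded L unfooted): (ˈklu.le) (ˈda:) (ˈla:m) (ˈne.da).
Foot heads: 1, 3, 4, 5.
Primary stress on the leftmost head = syllable 1.
Secondary stress on 3, 4, 5: ˈklu.le.ˌda:.ˌla:m.ˌne.da.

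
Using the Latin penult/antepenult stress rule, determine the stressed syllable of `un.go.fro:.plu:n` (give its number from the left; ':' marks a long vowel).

3

Classical Latin: stress the penult if heavy (long vowel or closed), else the antepenult.
Weights: 2 go L, 3 fro: H, 4 plu:n H.
The penult (syllable 3, fro:) is heavy, so it takes stress.
Stress on syllable 3: un.go.ˈfro:.plu:n.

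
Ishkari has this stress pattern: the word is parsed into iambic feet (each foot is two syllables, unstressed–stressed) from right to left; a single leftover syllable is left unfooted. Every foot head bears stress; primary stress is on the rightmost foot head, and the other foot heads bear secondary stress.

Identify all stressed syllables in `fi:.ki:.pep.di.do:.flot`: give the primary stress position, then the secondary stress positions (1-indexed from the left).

primary 6, secondary 2, 4

Parse right to left into iambic (σˈσ) feet: (fi:.ˈki:) (pep.ˈdi) (do:.ˈflot).
Foot heads (stressed positions): 2, 4, 6.
End Rule Rightmost: primary stress on the rightmost head = syllable 6.
Secondary stress on 2, 4: fi:.ˌki:.pep.ˌdi.do:.ˈflot.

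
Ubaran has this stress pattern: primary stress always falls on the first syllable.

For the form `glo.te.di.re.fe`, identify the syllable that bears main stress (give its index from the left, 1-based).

1

The word has 5 syllables; the first syllable is syllable 1 (glo).
Primary stress: syllable 1 → ˈglo.te.di.re.fe.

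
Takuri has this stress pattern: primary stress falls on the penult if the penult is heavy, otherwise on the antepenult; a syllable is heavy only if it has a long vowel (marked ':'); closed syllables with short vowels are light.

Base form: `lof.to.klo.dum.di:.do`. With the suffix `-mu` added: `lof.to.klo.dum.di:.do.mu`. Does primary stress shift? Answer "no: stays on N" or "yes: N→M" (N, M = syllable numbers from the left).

Base `lof.to.klo.dum.di:.do` (6 syllables):
  Weights: 4 dum L, 5 di: H, 6 do L.
  The penult (syllable 5, di:) is heavy, so it takes stress.
  → primary stress on syllable 5.
Suffixed `lof.to.klo.dum.di:.do.mu` (7 syllables):
  Weights: 5 di: H, 6 do L, 7 mu L.
  The penult (syllable 6, do) is light, so stress falls on the antepenult (syllable 5, di:).
  → primary stress on syllable 5.

no: stays on 5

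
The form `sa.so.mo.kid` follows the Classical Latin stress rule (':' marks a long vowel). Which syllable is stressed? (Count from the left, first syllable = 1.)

Classical Latin: stress the penult if heavy (long vowel or closed), else the antepenult.
Weights: 2 so L, 3 mo L, 4 kid H.
The penult (syllable 3, mo) is light, so stress falls on the antepenult (syllable 2, so).
Stress on syllable 2: sa.ˈso.mo.kid.

2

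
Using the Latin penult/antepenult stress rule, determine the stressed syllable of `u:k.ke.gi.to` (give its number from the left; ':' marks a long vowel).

2

Classical Latin: stress the penult if heavy (long vowel or closed), else the antepenult.
Weights: 2 ke L, 3 gi L, 4 to L.
The penult (syllable 3, gi) is light, so stress falls on the antepenult (syllable 2, ke).
Stress on syllable 2: u:k.ˈke.gi.to.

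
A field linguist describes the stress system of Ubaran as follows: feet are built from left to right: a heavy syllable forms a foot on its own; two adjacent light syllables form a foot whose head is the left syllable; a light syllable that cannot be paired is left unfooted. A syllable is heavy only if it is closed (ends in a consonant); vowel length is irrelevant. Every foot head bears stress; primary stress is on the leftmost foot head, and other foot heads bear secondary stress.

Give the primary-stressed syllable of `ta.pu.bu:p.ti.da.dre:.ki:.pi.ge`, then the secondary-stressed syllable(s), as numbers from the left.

primary 1, secondary 3, 4, 6, 8

Weights: 1 ta L, 2 pu L, 3 bu:p H, 4 ti L, 5 da L, 6 dre: L, 7 ki: L, 8 pi L, 9 ge L.
Parse left to right (heavy = foot alone; LL = one foot; stranded L unfooted): (ˈta.pu) (ˈbu:p) (ˈti.da) (ˈdre:.ki:) (ˈpi.ge).
Foot heads: 1, 3, 4, 6, 8.
Primary stress on the leftmost head = syllable 1.
Secondary stress on 3, 4, 6, 8: ˈta.pu.ˌbu:p.ˌti.da.ˌdre:.ki:.ˌpi.ge.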